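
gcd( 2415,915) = 15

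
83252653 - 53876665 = 29375988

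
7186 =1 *7186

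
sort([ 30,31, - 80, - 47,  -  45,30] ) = [ - 80, - 47, - 45, 30, 30,31 ] 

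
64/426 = 32/213=0.15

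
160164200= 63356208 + 96807992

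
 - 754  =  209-963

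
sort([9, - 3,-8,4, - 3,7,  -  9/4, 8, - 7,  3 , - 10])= [ - 10, -8, - 7, - 3, - 3 , - 9/4 , 3, 4,7, 8 , 9] 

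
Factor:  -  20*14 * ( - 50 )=2^4 * 5^3*7^1 = 14000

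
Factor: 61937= 241^1* 257^1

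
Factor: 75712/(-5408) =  - 2^1*7^1 = - 14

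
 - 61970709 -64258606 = -126229315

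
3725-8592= - 4867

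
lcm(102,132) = 2244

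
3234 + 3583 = 6817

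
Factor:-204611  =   - 11^2*19^1*89^1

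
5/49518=5/49518 = 0.00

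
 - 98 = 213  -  311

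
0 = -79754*0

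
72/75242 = 36/37621 = 0.00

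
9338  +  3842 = 13180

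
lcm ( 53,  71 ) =3763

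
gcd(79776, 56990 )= 2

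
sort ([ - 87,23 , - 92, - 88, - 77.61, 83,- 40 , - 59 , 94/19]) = [ - 92 , -88, - 87, - 77.61,-59, -40,94/19 , 23, 83 ]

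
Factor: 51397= 103^1*499^1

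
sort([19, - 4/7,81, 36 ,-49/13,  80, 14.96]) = [ - 49/13,-4/7, 14.96,19  ,  36, 80,81] 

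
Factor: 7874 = 2^1*31^1*127^1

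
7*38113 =266791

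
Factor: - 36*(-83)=2^2*3^2*83^1= 2988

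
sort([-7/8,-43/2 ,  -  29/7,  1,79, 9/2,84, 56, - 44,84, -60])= [-60, - 44, -43/2,  -  29/7,-7/8, 1, 9/2, 56, 79, 84,84]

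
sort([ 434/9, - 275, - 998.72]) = [  -  998.72, - 275 , 434/9]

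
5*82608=413040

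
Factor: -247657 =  -227^1*1091^1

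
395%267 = 128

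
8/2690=4/1345 = 0.00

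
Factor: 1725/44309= 3^1*5^2*23^1*59^( - 1 )*751^(  -  1 ) 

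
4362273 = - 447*( - 9759 ) 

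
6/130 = 3/65=0.05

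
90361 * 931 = 84126091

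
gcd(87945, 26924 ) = 1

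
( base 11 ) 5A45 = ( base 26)BIA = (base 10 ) 7914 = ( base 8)17352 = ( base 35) 6g4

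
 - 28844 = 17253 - 46097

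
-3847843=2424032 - 6271875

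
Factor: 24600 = 2^3* 3^1*5^2 * 41^1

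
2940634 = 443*6638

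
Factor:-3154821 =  - 3^1*1051607^1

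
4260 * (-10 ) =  - 42600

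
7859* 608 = 4778272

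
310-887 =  -577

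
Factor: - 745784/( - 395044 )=2^1*101^1*107^( - 1 )=202/107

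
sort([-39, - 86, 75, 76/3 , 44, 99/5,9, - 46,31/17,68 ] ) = [- 86, - 46, - 39,31/17,9 , 99/5,76/3, 44, 68,75]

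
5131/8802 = 5131/8802 = 0.58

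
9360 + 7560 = 16920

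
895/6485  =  179/1297 = 0.14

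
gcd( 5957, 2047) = 23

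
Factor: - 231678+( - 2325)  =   - 234003 = - 3^1*7^1*11^1*1013^1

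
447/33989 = 447/33989 = 0.01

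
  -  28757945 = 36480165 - 65238110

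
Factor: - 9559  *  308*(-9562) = 28152172664 = 2^3*7^2*11^3 * 79^1 * 683^1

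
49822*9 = 448398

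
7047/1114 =7047/1114 =6.33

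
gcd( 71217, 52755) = 3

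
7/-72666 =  - 1+ 72659/72666 = - 0.00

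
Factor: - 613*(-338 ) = 207194 = 2^1*13^2  *613^1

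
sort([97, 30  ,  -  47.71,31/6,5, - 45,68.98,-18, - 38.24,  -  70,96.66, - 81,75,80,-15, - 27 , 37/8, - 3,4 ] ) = [ - 81, - 70,-47.71, - 45, - 38.24, - 27, - 18 , - 15, - 3,4,37/8,5, 31/6,30,68.98,75 , 80 , 96.66, 97 ] 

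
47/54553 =47/54553 = 0.00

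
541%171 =28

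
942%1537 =942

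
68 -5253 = - 5185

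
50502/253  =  50502/253 =199.61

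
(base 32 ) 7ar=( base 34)6h1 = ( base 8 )16533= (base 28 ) 9GB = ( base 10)7515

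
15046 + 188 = 15234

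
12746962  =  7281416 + 5465546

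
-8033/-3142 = 2 + 1749/3142=2.56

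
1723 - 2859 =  - 1136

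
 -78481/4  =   - 78481/4 = - 19620.25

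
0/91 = 0 = 0.00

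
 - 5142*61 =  - 313662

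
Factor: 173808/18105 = 2^4*3^1 * 5^( - 1) = 48/5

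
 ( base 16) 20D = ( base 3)201110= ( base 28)IL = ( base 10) 525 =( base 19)18C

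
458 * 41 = 18778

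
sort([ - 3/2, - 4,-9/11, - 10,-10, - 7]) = [ - 10,-10 ,  -  7,-4,  -  3/2,  -  9/11]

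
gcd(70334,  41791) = 23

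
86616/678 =127 + 85/113 = 127.75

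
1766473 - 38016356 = -36249883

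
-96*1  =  -96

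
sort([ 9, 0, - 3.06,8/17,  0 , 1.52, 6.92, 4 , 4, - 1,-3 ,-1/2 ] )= [-3.06, - 3,-1,-1/2,0, 0,8/17, 1.52, 4,  4, 6.92,9 ]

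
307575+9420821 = 9728396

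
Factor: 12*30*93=2^3*3^3* 5^1*31^1 =33480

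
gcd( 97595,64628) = 1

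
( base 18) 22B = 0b1010110111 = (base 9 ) 852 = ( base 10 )695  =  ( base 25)12k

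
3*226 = 678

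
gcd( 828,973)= 1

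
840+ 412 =1252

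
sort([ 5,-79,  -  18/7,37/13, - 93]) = [ - 93, - 79,-18/7, 37/13,5 ]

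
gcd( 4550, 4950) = 50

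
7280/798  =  9 + 7/57  =  9.12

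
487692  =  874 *558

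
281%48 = 41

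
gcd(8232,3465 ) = 21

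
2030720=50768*40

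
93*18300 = 1701900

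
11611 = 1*11611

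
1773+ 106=1879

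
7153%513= 484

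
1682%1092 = 590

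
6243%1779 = 906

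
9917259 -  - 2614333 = 12531592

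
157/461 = 157/461 = 0.34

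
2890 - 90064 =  - 87174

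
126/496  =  63/248 =0.25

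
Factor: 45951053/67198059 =3^( - 3)*17^( - 1 ) *53^1*281^ ( - 1)*521^(-1)*867001^1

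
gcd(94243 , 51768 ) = 1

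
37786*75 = 2833950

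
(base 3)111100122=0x2609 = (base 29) BGM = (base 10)9737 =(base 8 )23011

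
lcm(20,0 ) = 0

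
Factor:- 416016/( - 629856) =107/162= 2^( - 1) * 3^( - 4)*107^1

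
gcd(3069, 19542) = 3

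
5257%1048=17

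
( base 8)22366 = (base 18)1b3c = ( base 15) 2C0C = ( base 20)13d2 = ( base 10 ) 9462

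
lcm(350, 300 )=2100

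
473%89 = 28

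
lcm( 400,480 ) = 2400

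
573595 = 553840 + 19755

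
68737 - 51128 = 17609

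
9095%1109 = 223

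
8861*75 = 664575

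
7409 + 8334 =15743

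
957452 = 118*8114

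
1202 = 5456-4254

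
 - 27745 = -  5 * 5549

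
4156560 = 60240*69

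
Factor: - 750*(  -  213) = 2^1*3^2*5^3 * 71^1 = 159750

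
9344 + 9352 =18696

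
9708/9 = 1078 + 2/3  =  1078.67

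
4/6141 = 4/6141 = 0.00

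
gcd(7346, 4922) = 2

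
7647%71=50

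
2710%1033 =644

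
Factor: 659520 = 2^6*3^2*5^1*229^1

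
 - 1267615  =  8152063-9419678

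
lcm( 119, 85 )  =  595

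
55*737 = 40535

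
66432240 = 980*67788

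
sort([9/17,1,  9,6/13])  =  [ 6/13,9/17,1,9] 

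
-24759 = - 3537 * 7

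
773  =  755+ 18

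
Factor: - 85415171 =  - 53^1*1611607^1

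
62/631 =62/631 = 0.10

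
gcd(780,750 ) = 30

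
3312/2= 1656 = 1656.00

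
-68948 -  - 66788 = -2160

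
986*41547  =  40965342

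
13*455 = 5915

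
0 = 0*3748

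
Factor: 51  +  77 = 2^7=128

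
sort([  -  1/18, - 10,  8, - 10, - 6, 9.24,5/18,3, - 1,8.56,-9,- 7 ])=[  -  10,  -  10, - 9, -7, - 6,-1, - 1/18, 5/18,3,8, 8.56,  9.24] 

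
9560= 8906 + 654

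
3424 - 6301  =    -  2877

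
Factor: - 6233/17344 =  - 2^( - 6)*23^1= - 23/64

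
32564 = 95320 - 62756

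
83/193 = 83/193 = 0.43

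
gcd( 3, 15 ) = 3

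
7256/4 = 1814 = 1814.00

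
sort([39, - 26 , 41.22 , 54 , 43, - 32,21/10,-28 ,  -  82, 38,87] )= [ - 82, - 32, - 28, - 26, 21/10,38 , 39, 41.22,  43,54,87]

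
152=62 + 90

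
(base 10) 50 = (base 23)24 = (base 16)32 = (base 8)62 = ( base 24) 22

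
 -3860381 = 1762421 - 5622802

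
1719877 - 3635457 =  - 1915580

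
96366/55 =96366/55 = 1752.11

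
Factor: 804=2^2*3^1*67^1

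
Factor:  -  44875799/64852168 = - 2^(  -  3)*19^( - 1 )*331^(  -  1 )* 1289^(- 1)*44875799^1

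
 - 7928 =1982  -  9910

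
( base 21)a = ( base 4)22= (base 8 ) 12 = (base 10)10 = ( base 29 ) A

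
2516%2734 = 2516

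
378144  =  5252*72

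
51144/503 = 101 + 341/503=101.68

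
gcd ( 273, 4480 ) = 7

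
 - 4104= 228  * (  -  18 ) 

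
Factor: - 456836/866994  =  - 228418/433497 = - 2^1*3^( - 1 )* 19^1 * 229^( - 1 ) * 631^( - 1 )  *6011^1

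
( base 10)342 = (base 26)D4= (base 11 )291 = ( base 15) 17c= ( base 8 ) 526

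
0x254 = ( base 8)1124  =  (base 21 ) 178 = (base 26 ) MO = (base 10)596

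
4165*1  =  4165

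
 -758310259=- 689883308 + -68426951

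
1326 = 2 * 663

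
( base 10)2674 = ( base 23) 516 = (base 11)2011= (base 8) 5162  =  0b101001110010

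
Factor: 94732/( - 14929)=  - 2^2*11^1 * 2153^1*14929^( - 1)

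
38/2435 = 38/2435 = 0.02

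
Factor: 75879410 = 2^1*5^1*7587941^1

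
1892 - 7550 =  - 5658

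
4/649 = 4/649= 0.01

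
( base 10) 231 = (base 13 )14A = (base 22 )ab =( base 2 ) 11100111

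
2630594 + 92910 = 2723504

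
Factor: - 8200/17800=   - 41^1 * 89^(-1 ) = - 41/89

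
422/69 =6 +8/69 = 6.12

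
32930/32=1029 + 1/16 = 1029.06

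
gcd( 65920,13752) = 8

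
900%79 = 31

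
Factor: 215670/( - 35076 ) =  - 455/74 = - 2^(-1 )*5^1 * 7^1*13^1*37^ ( - 1)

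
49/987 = 7/141 = 0.05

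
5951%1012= 891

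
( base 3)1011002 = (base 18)2AB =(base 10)839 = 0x347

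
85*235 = 19975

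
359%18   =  17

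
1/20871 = 1/20871= 0.00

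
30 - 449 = -419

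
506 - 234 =272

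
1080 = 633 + 447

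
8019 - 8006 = 13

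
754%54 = 52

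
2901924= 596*4869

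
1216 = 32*38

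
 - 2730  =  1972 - 4702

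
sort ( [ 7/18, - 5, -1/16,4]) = [ - 5,-1/16,7/18,4]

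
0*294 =0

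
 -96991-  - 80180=-16811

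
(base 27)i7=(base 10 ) 493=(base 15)22d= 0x1ED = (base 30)gd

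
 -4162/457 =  - 4162/457 = -9.11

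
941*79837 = 75126617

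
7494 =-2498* (- 3)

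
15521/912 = 17 + 17/912=17.02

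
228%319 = 228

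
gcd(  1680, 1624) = 56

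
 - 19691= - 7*2813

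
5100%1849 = 1402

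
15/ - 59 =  - 1 + 44/59 = - 0.25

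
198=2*99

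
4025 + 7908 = 11933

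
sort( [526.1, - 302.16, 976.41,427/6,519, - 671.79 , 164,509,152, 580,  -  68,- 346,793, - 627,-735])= [ - 735,-671.79, - 627,  -  346, - 302.16, - 68,427/6,152,164,509,519, 526.1,580,793 , 976.41]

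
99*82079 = 8125821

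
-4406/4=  - 2203/2 = - 1101.50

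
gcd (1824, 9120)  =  1824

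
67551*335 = 22629585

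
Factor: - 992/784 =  - 2^1*7^( - 2)*31^1 = -62/49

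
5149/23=5149/23 = 223.87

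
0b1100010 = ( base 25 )3n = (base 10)98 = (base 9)118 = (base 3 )10122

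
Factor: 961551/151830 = 2^(  -  1)*3^4*5^(-1 )*7^( - 1)*241^ ( - 1)*1319^1 = 106839/16870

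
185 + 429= 614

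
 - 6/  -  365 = 6/365 = 0.02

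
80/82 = 40/41 =0.98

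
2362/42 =56 + 5/21  =  56.24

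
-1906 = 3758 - 5664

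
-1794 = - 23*78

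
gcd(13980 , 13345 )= 5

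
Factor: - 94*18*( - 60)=2^4*3^3*5^1*47^1 =101520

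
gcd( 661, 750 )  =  1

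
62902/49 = 1283 + 5/7=1283.71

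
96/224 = 3/7 = 0.43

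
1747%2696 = 1747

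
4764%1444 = 432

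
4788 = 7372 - 2584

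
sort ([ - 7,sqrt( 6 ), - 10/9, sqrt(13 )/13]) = [ - 7, - 10/9,sqrt( 13) /13 , sqrt(6 ) ] 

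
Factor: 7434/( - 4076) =-2^(-1)*3^2*7^1 * 59^1*1019^( - 1 ) = - 3717/2038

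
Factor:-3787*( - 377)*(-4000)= -5710796000= -  2^5*5^3 * 7^1 * 13^1 *29^1 * 541^1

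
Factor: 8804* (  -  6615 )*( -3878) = 2^3 * 3^3 * 5^1*7^3*31^1*71^1 *277^1 =225848747880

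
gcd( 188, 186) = 2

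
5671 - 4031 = 1640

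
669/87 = 223/29 = 7.69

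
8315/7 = 1187+6/7  =  1187.86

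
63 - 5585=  - 5522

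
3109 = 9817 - 6708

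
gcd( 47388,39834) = 6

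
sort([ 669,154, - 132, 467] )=[-132, 154,  467,669 ] 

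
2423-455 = 1968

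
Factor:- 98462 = -2^1*7^1*13^1*541^1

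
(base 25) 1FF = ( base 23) 1l3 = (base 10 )1015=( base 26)1d1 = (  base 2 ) 1111110111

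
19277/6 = 3212  +  5/6= 3212.83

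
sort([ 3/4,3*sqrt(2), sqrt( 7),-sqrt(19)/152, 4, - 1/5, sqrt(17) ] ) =[ - 1/5,  -  sqrt(19)/152, 3/4 , sqrt(7),4, sqrt(17 ), 3*sqrt(2 )]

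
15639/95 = 15639/95 = 164.62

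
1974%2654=1974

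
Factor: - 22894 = -2^1 * 11447^1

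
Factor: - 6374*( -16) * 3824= 2^9*239^1*3187^1 = 389986816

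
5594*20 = 111880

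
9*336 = 3024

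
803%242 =77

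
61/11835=61/11835 = 0.01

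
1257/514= 1257/514 = 2.45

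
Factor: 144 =2^4*3^2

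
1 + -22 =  - 21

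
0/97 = 0 = 0.00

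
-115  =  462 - 577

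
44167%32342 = 11825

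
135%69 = 66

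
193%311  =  193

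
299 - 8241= - 7942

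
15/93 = 5/31 = 0.16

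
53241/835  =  53241/835=63.76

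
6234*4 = 24936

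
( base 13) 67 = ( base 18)4d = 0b1010101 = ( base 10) 85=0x55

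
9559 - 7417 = 2142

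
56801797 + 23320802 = 80122599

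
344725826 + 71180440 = 415906266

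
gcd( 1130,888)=2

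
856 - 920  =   - 64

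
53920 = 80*674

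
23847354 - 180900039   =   - 157052685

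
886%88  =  6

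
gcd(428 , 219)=1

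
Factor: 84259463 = 17^1*71^1*69809^1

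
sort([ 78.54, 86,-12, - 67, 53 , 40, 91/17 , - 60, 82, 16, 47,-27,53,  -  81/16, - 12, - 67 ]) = [- 67,  -  67,-60, -27, - 12, - 12,-81/16, 91/17, 16, 40, 47, 53, 53,78.54,82,86]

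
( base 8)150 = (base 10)104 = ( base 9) 125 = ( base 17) 62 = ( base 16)68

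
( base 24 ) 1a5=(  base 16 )335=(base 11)687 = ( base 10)821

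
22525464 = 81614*276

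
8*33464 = 267712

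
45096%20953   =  3190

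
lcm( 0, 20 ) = 0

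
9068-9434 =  - 366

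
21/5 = 21/5 =4.20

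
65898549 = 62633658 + 3264891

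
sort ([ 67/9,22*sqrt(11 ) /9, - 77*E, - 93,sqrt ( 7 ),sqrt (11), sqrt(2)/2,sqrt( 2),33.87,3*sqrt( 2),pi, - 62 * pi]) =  [ -77  *E, - 62*pi,  -  93,sqrt( 2)/2, sqrt (2),  sqrt(7 ) , pi, sqrt (11 ),3*sqrt ( 2 ), 67/9,22*sqrt( 11 ) /9,33.87 ]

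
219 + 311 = 530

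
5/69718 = 5/69718 = 0.00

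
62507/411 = 152 + 35/411 = 152.09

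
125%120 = 5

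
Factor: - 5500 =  - 2^2*5^3*11^1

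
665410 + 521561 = 1186971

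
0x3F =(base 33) 1U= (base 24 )2F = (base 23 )2h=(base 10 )63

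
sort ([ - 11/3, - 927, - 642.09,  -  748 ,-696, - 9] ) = [ - 927,-748, - 696,-642.09,-9, - 11/3]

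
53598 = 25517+28081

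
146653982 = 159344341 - 12690359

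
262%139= 123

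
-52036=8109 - 60145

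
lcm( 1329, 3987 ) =3987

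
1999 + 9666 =11665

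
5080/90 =56+ 4/9 =56.44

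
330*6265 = 2067450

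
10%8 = 2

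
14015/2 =14015/2 = 7007.50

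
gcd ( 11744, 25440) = 32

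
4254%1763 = 728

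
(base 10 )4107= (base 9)5563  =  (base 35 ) 3cc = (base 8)10013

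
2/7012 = 1/3506 = 0.00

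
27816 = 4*6954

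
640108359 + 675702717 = 1315811076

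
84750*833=70596750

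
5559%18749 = 5559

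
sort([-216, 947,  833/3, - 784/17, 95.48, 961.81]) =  [ - 216, - 784/17, 95.48, 833/3, 947, 961.81 ] 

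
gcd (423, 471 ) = 3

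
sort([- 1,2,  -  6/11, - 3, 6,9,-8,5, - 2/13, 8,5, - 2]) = [ - 8,  -  3, - 2, - 1, - 6/11, - 2/13, 2,5,5, 6,8, 9 ] 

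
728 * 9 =6552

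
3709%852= 301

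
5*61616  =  308080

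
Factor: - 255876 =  - 2^2*3^1*21323^1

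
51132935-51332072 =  - 199137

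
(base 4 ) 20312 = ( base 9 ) 688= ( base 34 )gm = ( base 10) 566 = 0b1000110110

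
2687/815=3+242/815 =3.30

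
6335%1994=353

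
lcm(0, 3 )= 0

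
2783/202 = 2783/202=13.78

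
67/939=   67/939 = 0.07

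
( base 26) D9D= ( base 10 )9035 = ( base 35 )7d5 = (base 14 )3415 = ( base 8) 21513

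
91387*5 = 456935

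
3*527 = 1581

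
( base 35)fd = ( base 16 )21a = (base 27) jp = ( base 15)25D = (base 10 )538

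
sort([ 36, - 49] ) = [- 49, 36]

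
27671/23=1203+2/23 = 1203.09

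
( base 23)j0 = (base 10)437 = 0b110110101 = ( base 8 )665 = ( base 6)2005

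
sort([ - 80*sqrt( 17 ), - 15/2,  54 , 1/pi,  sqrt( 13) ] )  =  [ - 80 * sqrt (17),  -  15/2, 1/pi, sqrt( 13), 54 ]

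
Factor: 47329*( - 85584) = - 4050605136 = - 2^4 *3^1*19^1*47^1*53^1*1783^1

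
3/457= 3/457 = 0.01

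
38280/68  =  9570/17  =  562.94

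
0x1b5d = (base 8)15535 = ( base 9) 10543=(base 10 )7005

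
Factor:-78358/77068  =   - 2^ ( - 1 )*7^1*29^1*193^1*19267^( - 1)   =  - 39179/38534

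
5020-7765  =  -2745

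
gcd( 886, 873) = 1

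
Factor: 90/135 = 2^1*3^( - 1 ) = 2/3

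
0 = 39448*0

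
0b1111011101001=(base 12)46b5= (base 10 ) 7913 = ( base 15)2528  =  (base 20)JFD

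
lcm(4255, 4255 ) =4255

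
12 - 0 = 12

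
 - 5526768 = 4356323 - 9883091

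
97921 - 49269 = 48652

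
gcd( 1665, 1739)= 37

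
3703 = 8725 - 5022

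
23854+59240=83094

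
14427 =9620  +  4807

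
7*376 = 2632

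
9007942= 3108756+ 5899186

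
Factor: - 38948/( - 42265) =364/395 =2^2*5^( - 1 )*7^1* 13^1*79^(-1 ) 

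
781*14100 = 11012100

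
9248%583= 503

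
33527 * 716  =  24005332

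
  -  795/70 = - 159/14 =- 11.36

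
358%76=54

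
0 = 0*508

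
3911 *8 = 31288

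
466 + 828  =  1294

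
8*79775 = 638200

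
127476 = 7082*18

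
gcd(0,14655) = 14655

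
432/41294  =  216/20647  =  0.01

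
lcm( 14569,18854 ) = 320518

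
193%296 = 193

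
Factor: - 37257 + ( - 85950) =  - 123207  =  -3^1*7^1*5867^1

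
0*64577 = 0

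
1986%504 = 474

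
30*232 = 6960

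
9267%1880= 1747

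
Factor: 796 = 2^2*199^1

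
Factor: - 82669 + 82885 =216 = 2^3*3^3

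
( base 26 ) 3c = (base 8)132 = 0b1011010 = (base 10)90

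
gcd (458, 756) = 2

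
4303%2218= 2085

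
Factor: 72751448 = 2^3*7^1 * 11^1*89^1*1327^1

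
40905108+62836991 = 103742099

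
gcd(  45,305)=5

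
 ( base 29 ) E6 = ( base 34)c4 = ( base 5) 3122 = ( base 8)634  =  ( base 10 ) 412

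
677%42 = 5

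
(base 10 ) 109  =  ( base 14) 7b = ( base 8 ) 155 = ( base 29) 3M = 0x6d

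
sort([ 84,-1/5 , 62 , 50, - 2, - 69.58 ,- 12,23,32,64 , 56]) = [  -  69.58, - 12, - 2, - 1/5,23, 32, 50,  56,62, 64, 84 ] 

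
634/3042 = 317/1521= 0.21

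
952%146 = 76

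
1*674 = 674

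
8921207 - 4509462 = 4411745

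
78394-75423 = 2971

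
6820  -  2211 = 4609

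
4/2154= 2/1077 = 0.00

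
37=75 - 38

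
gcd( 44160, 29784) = 24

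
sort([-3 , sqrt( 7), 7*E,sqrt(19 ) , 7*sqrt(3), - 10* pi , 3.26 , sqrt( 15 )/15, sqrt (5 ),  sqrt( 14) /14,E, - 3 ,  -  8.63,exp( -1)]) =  [-10*pi,  -  8.63 ,-3,-3,sqrt (15) /15, sqrt(14)/14 , exp( - 1) , sqrt( 5),  sqrt ( 7), E,3.26,sqrt(19) , 7*sqrt(3), 7*E] 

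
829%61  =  36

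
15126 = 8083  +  7043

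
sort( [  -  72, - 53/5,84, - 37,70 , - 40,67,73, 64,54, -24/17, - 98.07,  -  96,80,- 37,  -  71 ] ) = [ - 98.07, - 96,- 72, - 71, -40,  -  37, -37,-53/5,  -  24/17,54, 64, 67, 70,73,80,84]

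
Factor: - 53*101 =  - 5353  =  - 53^1 * 101^1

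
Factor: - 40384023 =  - 3^1 * 13461341^1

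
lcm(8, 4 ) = 8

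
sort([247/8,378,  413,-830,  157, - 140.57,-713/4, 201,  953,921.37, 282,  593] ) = [-830,  -  713/4, - 140.57, 247/8,157 , 201,  282,378, 413, 593,921.37,953 ] 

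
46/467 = 46/467 = 0.10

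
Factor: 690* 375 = 258750 = 2^1*3^2*5^4*23^1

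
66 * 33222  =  2192652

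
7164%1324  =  544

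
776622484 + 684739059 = 1461361543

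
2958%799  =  561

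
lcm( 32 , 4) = 32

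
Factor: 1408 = 2^7*11^1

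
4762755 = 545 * 8739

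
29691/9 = 3299  =  3299.00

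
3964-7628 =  - 3664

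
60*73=4380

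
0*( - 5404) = 0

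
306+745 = 1051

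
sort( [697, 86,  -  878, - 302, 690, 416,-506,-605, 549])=[ - 878, - 605 ,-506, - 302, 86, 416, 549,690 , 697]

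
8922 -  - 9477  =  18399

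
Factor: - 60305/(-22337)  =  8615/3191 = 5^1* 1723^1  *3191^( - 1 )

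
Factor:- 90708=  - 2^2 * 3^1*7559^1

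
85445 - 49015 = 36430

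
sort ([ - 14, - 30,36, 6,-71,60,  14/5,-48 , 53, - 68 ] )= [ -71, - 68, - 48,- 30, - 14, 14/5,6,  36,53,60 ] 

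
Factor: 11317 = 11317^1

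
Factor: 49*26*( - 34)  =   - 2^2* 7^2*13^1*17^1 = - 43316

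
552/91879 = 552/91879 = 0.01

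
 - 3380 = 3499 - 6879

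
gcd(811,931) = 1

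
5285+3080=8365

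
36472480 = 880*41446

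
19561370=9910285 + 9651085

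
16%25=16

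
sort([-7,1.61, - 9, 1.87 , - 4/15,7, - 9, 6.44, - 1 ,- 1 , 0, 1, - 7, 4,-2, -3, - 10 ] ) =[ - 10, - 9, - 9,-7, - 7, - 3 , - 2 ,- 1, - 1, - 4/15, 0, 1 , 1.61, 1.87, 4,  6.44, 7 ] 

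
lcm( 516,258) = 516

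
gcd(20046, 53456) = 6682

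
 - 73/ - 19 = 3 + 16/19 = 3.84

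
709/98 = 709/98 = 7.23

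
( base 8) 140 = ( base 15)66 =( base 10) 96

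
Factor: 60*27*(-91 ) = -147420 = - 2^2*3^4*5^1*7^1*13^1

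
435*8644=3760140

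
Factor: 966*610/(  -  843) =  - 196420/281 = - 2^2 * 5^1 * 7^1 * 23^1*61^1*281^( - 1)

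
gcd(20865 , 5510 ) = 5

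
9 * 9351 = 84159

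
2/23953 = 2/23953 = 0.00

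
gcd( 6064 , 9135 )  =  1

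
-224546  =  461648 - 686194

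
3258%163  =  161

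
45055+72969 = 118024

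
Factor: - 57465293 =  - 23^1*349^1 * 7159^1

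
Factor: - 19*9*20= - 2^2*3^2*5^1*19^1 = -3420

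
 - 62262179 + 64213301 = 1951122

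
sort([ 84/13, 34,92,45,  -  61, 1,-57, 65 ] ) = [ - 61, - 57,1,84/13,34, 45,65,92]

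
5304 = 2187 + 3117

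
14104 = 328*43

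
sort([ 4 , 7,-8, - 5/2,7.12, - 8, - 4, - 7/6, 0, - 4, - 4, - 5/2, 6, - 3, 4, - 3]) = [ - 8 ,-8, - 4, - 4, - 4 , - 3, - 3,  -  5/2 , - 5/2, - 7/6,0, 4,4, 6, 7,7.12]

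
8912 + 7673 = 16585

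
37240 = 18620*2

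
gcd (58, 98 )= 2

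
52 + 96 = 148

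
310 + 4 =314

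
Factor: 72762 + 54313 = 127075 = 5^2*13^1*17^1*23^1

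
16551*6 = 99306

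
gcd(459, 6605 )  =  1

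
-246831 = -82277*3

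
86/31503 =86/31503   =  0.00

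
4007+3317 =7324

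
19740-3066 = 16674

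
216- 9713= -9497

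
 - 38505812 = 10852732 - 49358544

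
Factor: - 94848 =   -  2^7 * 3^1 * 13^1 * 19^1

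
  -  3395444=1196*( - 2839 )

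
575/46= 12  +  1/2  =  12.50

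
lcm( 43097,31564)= 2241044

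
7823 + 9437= 17260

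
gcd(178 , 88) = 2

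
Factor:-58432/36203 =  - 2^6*11^1 * 41^(  -  1)*83^1*883^( - 1)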